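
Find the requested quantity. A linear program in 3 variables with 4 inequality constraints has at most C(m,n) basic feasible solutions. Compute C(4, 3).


Each vertex corresponds to some choice of n active constraints out of m, so the number of vertices is at most C(m, n) = m! / (n!(m-n)!).
m = 4, n = 3
Numerator: 4 * 3 * 2
Denominator: 3! = 6
C(4, 3) = 4


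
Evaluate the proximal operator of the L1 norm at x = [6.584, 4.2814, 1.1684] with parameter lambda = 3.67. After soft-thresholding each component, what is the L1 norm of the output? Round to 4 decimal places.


Soft-thresholding with lambda = 3.67:
prox(6.584) = sign(6.584)*max(|6.584| - 3.67, 0) = 2.914
prox(4.2814) = sign(4.2814)*max(|4.2814| - 3.67, 0) = 0.6114
prox(1.1684) = sign(1.1684)*max(|1.1684| - 3.67, 0) = 0.0
prox(x) = [2.914, 0.6114, 0.0]
||prox(x)||_1 = 2.914 + 0.6114 + 0.0 = 3.5254


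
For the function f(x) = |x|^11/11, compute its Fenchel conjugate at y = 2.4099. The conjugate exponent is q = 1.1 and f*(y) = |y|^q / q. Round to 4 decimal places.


The conjugate exponent q satisfies 1/p + 1/q = 1.
p = 11, so q = 11/(11 - 1) = 1.1
|y|^q = 2.4099^1.1 = 2.6315
f*(2.4099) = 2.6315 / 1.1 = 2.3922


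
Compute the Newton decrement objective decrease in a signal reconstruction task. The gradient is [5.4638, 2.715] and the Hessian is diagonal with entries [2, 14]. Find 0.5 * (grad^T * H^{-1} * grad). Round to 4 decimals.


Step 1: H is diagonal, so H^(-1) * g = [2.7319, 0.1939].
Step 2: g^T H^(-1) g = sum_i g_i^2 / H_ii
  = (5.4638)^2/2 + (2.715)^2/14
  = 14.9266 + 0.5265 = 15.4531
Step 3: Objective decrease = 0.5 * g^T H^(-1) g = 7.7265


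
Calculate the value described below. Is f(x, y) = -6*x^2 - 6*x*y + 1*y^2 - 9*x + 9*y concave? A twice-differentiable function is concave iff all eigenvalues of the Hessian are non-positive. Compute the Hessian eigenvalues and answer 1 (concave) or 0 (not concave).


The Hessian of f(x,y) = -6*x^2 - 6*x*y + 1*y^2 - 9*x + 9*y is:
H = [[-12, -6], [-6, 2]]
Trace = -12 + 2 = -10
Determinant = -12*2 - (-6)^2 = -60
Discriminant = (-10)^2 - 4*-60 = 340.0
Eigenvalues: lambda_1 = -14.2195, lambda_2 = 4.2195
The function is not concave.

0


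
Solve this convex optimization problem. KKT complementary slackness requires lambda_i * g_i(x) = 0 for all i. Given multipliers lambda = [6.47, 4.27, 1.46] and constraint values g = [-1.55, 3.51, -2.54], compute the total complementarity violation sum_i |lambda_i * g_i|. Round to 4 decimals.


KKT complementary slackness check:
lambda_1 * g_1 = 6.47 * -1.55 = -10.0285
lambda_2 * g_2 = 4.27 * 3.51 = 14.9877
lambda_3 * g_3 = 1.46 * -2.54 = -3.7084
Total violation = 10.0285 + 14.9877 + 3.7084 = 28.7246


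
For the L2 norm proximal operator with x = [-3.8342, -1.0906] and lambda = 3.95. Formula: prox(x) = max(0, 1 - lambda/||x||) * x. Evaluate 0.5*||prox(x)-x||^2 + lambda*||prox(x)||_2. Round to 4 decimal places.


Step 1: Compute ||x||.
||x|| = 3.9863
Step 2: Compute scaling factor.
scale = max(0, 1 - 3.95/3.9863) = 0.0091
Step 3: prox(x) = [-0.0349, -0.0099]
||prox(x)|| = 0.0363
Step 4: Proximal objective.
0.5*||prox-x||^2 = 7.8013
lambda*||prox|| = 0.1434
Total = 7.9446


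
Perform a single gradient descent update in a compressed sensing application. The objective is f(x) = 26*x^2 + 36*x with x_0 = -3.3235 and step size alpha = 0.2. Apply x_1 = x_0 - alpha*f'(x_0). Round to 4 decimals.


We compute the gradient at x_0 and apply the update.
f'(x) = 52*x + 36
f'(-3.3235) = 52*-3.3235 + 36 = -136.822
x_1 = -3.3235 - 0.2*-136.822 = 24.0409


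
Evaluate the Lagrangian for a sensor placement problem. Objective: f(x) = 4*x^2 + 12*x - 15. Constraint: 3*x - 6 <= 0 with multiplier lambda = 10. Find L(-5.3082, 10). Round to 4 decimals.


Step 1: Evaluate f(x).
f(-5.3082) = 4*(-5.3082)^2 + 12*(-5.3082) - 15 = 34.0095
Step 2: Evaluate g(x).
g(-5.3082) = 3*-5.3082 - 6 = -21.9246
Step 3: Compute Lagrangian.
L = 34.0095 + 10*-21.9246 = -185.2365


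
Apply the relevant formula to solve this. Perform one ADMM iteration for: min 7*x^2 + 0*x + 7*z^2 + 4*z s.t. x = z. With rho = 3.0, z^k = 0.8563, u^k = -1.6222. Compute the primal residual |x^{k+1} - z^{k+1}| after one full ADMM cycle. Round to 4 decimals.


ADMM iteration with rho = 3.0, z^k = 0.8563, u^k = -1.6222
Step 1: x-update.
Minimize 7*x^2 + 0*x + (3.0/2)*(x - 0.8563 - 1.6222)^2
FOC: (2*7 + 3.0)*x = 0 + 3.0*(0.8563 + 1.6222)
x^{k+1} = 0.4374
Step 2: z-update.
Minimize 7*z^2 + 4*z + (3.0/2)*(0.4374 - z - 1.6222)^2
FOC: (2*7 + 3.0)*z = -4 + 3.0*(0.4374 - 1.6222)
z^{k+1} = -0.4444
Step 3: u-update.
u^{k+1} = -1.6222 + 0.4374 + 0.4444 = -0.7404
Step 4: Primal residual = |0.4374 + 0.4444| = 0.8818


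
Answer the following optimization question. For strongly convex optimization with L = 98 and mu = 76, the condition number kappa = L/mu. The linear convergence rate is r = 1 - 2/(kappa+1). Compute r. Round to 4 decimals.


Step 1: Compute the condition number.
kappa = L/mu = 98/76 = 1.2895
Step 2: Compute the convergence rate.
r = 1 - 2/(kappa + 1) = 1 - 2*mu/(L + mu) = (L - mu)/(L + mu) = 22/174 = 0.1264


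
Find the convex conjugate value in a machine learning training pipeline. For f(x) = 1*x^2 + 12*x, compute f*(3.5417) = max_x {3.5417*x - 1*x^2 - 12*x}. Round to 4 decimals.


f*(y) = sup_x {y*x - a*x^2 - b*x} = sup_x {(y-b)*x - a*x^2}
FOC: (y - b) - 2a*x = 0 => x* = (y - b)/(2a)
x* = (3.5417 - 12)/(2*1) = -4.2292
f*(3.5417) = (y-b)^2/(4a) = (3.5417 - 12)^2/(4*1)
= 71.5428/4 = 17.8857


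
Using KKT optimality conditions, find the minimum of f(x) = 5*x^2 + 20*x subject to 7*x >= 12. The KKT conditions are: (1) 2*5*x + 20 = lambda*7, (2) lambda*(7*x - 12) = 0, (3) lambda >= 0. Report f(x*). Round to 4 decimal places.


Step 1: Try lambda = 0 (constraint inactive).
x_unc = -20/(2*5) = -2.0
Check: 7*-2.0 = -14.0 < 12 -- violated!
Step 2: Constraint must be active: 7*x = 12
x* = 12/7 = 1.7143 (rounded; the exact value 12/7 is used below)
lambda = (2*5*(12/7) + 20)/7 = 5.3061
Step 3: Compute optimal value.
f(x*) = 5*(12/7)^2 + 20*(12/7) = 48.9796


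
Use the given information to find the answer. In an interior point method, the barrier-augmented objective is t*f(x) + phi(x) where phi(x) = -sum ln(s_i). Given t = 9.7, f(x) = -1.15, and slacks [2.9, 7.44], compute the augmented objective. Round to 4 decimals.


Step 1: Compute log-barrier.
ln values: [1.0647, 2.0069]
phi = -(1.0647 + 2.0069) = -3.0716
Step 2: Compute augmented objective.
t*f(x) = 9.7*-1.15 = -11.155
Total = -11.155 - 3.0716 = -14.2266


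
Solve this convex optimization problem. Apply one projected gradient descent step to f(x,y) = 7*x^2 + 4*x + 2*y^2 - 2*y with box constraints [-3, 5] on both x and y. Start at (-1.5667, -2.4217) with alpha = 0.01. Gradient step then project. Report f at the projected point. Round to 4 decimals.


Step 1: Compute gradient at (-1.5667, -2.4217).
grad_x = 2*7*-1.5667 + 4 = -17.9338
grad_y = 2*2*-2.4217 - 2 = -11.6868
Step 2: Gradient step.
x_raw = -1.5667 - 0.01*-17.9338 = -1.3874
y_raw = -2.4217 - 0.01*-11.6868 = -2.3048
Step 3: Project onto [-3, 5].
x_proj = clip(-1.3874) = -1.3874
y_proj = clip(-2.3048) = -2.3048
Step 4: Evaluate f.
f(-1.3874, -2.3048) = 23.1581


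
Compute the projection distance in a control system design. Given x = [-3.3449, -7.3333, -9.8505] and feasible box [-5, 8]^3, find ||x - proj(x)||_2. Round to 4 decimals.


Project each component onto [-5, 8].
clip(-3.3449) = -3.3449, clip(-7.3333) = -5.0, clip(-9.8505) = -5.0
Projection = [-3.3449, -5.0, -5.0]
Squared diffs: [0.0, 5.4443, 23.5274]
Distance = sqrt(28.9717) = 5.3825


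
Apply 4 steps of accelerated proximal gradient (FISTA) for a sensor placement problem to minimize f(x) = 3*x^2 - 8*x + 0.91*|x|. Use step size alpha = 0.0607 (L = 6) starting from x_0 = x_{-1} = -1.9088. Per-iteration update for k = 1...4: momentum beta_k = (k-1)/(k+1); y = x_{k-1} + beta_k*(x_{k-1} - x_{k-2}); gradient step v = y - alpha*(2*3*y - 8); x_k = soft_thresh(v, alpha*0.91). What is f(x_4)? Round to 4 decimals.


FISTA on f(x) = 3*x^2 - 8*x + 0.91*|x|
L = 6, alpha = 0.0607
Iteration 1: beta = 0.0, y = -1.9088 + 0.0*(-1.9088 + 1.9088) = -1.9088
  grad(y) = -19.4528, v = y - alpha*grad = -0.728
  prox(v) = soft_thresh(-0.728, 0.0552) = -0.6728
Iteration 2: beta = 0.3333, y = -0.6728 + 0.3333*(-0.6728 + 1.9088) = -0.2608
  grad(y) = -9.5646, v = y - alpha*grad = 0.3198
  prox(v) = soft_thresh(0.3198, 0.0552) = 0.2646
Iteration 3: beta = 0.5, y = 0.2646 + 0.5*(0.2646 + 0.6728) = 0.7332
  grad(y) = -3.6006, v = y - alpha*grad = 0.9518
  prox(v) = soft_thresh(0.9518, 0.0552) = 0.8966
Iteration 4: beta = 0.6, y = 0.8966 + 0.6*(0.8966 - 0.2646) = 1.2757
  grad(y) = -0.3455, v = y - alpha*grad = 1.2967
  prox(v) = soft_thresh(1.2967, 0.0552) = 1.2415
f(x_4) = 3*1.2415^2 - 8*1.2415 + 0.91*|1.2415| = -4.1783


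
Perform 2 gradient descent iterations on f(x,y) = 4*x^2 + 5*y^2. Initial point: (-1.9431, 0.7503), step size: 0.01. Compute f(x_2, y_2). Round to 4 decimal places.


Gradient descent on f(x,y) = 4*x^2 + 5*y^2.
Starting point: (-1.9431, 0.7503), alpha = 0.01
Step 1: grad_x = 2*4*-1.9431 = -15.5448, grad_y = 2*5*0.7503 = 7.503
  x_1 = -1.9431 - 0.01*-15.5448 = -1.7877
  y_1 = 0.7503 - 0.01*7.503 = 0.6753
Step 2: grad_x = 2*4*-1.7877 = -14.3012, grad_y = 2*5*0.6753 = 6.7527
  x_2 = -1.7877 - 0.01*-14.3012 = -1.6446
  y_2 = 0.6753 - 0.01*6.7527 = 0.6077
f(-1.6446, 0.6077) = 4*(-1.6446)^2 + 5*0.6077^2 = 12.6661


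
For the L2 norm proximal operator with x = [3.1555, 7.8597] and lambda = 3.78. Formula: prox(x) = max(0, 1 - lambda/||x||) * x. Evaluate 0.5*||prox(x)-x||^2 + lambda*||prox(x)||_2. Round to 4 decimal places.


Step 1: Compute ||x||.
||x|| = 8.4695
Step 2: Compute scaling factor.
scale = max(0, 1 - 3.78/8.4695) = 0.5537
Step 3: prox(x) = [1.7472, 4.3518]
||prox(x)|| = 4.6895
Step 4: Proximal objective.
0.5*||prox-x||^2 = 7.1442
lambda*||prox|| = 17.7263
Total = 24.8704


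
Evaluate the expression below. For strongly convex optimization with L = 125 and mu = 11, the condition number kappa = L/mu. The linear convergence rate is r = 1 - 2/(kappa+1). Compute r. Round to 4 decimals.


Step 1: Compute the condition number.
kappa = L/mu = 125/11 = 11.3636
Step 2: Compute the convergence rate.
r = 1 - 2/(kappa + 1) = 1 - 2*mu/(L + mu) = (L - mu)/(L + mu) = 114/136 = 0.8382


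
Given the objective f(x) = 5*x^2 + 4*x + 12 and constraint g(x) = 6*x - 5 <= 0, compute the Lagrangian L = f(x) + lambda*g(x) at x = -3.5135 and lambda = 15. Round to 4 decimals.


Step 1: Evaluate f(x).
f(-3.5135) = 5*(-3.5135)^2 + 4*(-3.5135) + 12 = 59.6694
Step 2: Evaluate g(x).
g(-3.5135) = 6*-3.5135 - 5 = -26.081
Step 3: Compute Lagrangian.
L = 59.6694 + 15*-26.081 = -331.5456


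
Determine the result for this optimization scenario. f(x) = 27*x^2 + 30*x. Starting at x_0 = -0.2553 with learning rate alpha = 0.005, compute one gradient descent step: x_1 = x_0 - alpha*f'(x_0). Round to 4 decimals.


We compute the gradient at x_0 and apply the update.
f'(x) = 54*x + 30
f'(-0.2553) = 54*-0.2553 + 30 = 16.2138
x_1 = -0.2553 - 0.005*16.2138 = -0.3364


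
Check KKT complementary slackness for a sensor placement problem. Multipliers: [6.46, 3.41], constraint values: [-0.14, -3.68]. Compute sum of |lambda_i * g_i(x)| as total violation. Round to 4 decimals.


KKT complementary slackness check:
lambda_1 * g_1 = 6.46 * -0.14 = -0.9044
lambda_2 * g_2 = 3.41 * -3.68 = -12.5488
Total violation = 0.9044 + 12.5488 = 13.4532


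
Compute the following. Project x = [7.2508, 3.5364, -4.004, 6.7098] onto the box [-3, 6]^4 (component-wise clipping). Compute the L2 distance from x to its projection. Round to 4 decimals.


Project each component onto [-3, 6].
clip(7.2508) = 6.0, clip(3.5364) = 3.5364, clip(-4.004) = -3.0, clip(6.7098) = 6.0
Projection = [6.0, 3.5364, -3.0, 6.0]
Squared diffs: [1.5645, 0.0, 1.008, 0.5038]
Distance = sqrt(3.0763) = 1.7539


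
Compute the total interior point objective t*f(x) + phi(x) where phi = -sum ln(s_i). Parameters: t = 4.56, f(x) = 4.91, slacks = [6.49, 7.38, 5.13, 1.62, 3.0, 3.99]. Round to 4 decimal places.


Step 1: Compute log-barrier.
ln values: [1.8703, 1.9988, 1.6351, 0.4824, 1.0986, 1.3838]
phi = -(1.8703 + 1.9988 + 1.6351 + 0.4824 + 1.0986 + 1.3838) = -8.469
Step 2: Compute augmented objective.
t*f(x) = 4.56*4.91 = 22.3896
Total = 22.3896 - 8.469 = 13.9206


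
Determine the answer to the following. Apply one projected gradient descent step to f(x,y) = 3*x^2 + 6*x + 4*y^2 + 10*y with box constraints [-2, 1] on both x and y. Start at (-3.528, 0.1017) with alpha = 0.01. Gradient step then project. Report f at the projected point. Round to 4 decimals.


Step 1: Compute gradient at (-3.528, 0.1017).
grad_x = 2*3*-3.528 + 6 = -15.168
grad_y = 2*4*0.1017 + 10 = 10.8136
Step 2: Gradient step.
x_raw = -3.528 - 0.01*-15.168 = -3.3763
y_raw = 0.1017 - 0.01*10.8136 = -0.0064
Step 3: Project onto [-2, 1].
x_proj = clip(-3.3763) = -2.0
y_proj = clip(-0.0064) = -0.0064
Step 4: Evaluate f.
f(-2.0, -0.0064) = -0.0642


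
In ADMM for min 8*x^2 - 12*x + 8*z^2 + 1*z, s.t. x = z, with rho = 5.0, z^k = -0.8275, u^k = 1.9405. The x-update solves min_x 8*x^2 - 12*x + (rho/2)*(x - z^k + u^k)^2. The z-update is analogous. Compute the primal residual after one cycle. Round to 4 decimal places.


ADMM iteration with rho = 5.0, z^k = -0.8275, u^k = 1.9405
Step 1: x-update.
Minimize 8*x^2 - 12*x + (5.0/2)*(x + 0.8275 + 1.9405)^2
FOC: (2*8 + 5.0)*x = 12 + 5.0*(-0.8275 - 1.9405)
x^{k+1} = -0.0876
Step 2: z-update.
Minimize 8*z^2 + 1*z + (5.0/2)*(-0.0876 - z + 1.9405)^2
FOC: (2*8 + 5.0)*z = -1 + 5.0*(-0.0876 + 1.9405)
z^{k+1} = 0.3935
Step 3: u-update.
u^{k+1} = 1.9405 - 0.0876 - 0.3935 = 1.4593
Step 4: Primal residual = |-0.0876 - 0.3935| = 0.4812


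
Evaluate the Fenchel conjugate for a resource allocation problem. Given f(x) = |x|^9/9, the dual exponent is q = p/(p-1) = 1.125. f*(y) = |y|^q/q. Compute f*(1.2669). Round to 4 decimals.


The conjugate exponent q satisfies 1/p + 1/q = 1.
p = 9, so q = 9/(9 - 1) = 1.125
|y|^q = 1.2669^1.125 = 1.3049
f*(1.2669) = 1.3049 / 1.125 = 1.1599


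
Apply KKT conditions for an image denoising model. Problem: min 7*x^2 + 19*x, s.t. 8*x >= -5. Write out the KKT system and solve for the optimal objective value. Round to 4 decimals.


Step 1: Try lambda = 0 (constraint inactive).
x_unc = -19/(2*7) = -1.3571
Check: 8*-1.3571 = -10.8568 < -5 -- violated!
Step 2: Constraint must be active: 8*x = -5
x* = -5/8 = -0.625
lambda = (2*7*(-0.625) + 19)/8 = 1.2813
Step 3: Compute optimal value.
f(x*) = 7*(-0.625)^2 + 19*(-0.625) = -9.1406


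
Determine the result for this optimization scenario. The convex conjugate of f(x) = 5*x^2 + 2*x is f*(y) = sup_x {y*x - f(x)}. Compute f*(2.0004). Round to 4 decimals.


f*(y) = sup_x {y*x - a*x^2 - b*x} = sup_x {(y-b)*x - a*x^2}
FOC: (y - b) - 2a*x = 0 => x* = (y - b)/(2a)
x* = (2.0004 - 2)/(2*5) = 0.0
f*(2.0004) = (y-b)^2/(4a) = (2.0004 - 2)^2/(4*5)
= 0.0/20 = 0.0


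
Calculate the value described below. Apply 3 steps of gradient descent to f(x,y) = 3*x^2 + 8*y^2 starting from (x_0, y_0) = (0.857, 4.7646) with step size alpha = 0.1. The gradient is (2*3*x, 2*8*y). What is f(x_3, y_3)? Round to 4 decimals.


Gradient descent on f(x,y) = 3*x^2 + 8*y^2.
Starting point: (0.857, 4.7646), alpha = 0.1
Step 1: grad_x = 2*3*0.857 = 5.142, grad_y = 2*8*4.7646 = 76.2336
  x_1 = 0.857 - 0.1*5.142 = 0.3428
  y_1 = 4.7646 - 0.1*76.2336 = -2.8588
Step 2: grad_x = 2*3*0.3428 = 2.0568, grad_y = 2*8*-2.8588 = -45.7402
  x_2 = 0.3428 - 0.1*2.0568 = 0.1371
  y_2 = -2.8588 - 0.1*-45.7402 = 1.7153
Step 3: grad_x = 2*3*0.1371 = 0.8227, grad_y = 2*8*1.7153 = 27.4441
  x_3 = 0.1371 - 0.1*0.8227 = 0.0548
  y_3 = 1.7153 - 0.1*27.4441 = -1.0292
f(0.0548, -1.0292) = 3*0.0548^2 + 8*(-1.0292)^2 = 8.4823


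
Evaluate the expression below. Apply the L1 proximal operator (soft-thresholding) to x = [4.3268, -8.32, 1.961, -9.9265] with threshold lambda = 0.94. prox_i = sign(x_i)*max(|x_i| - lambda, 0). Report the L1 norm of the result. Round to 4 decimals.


Soft-thresholding with lambda = 0.94:
prox(4.3268) = sign(4.3268)*max(|4.3268| - 0.94, 0) = 3.3868
prox(-8.32) = sign(-8.32)*max(|-8.32| - 0.94, 0) = -7.38
prox(1.961) = sign(1.961)*max(|1.961| - 0.94, 0) = 1.021
prox(-9.9265) = sign(-9.9265)*max(|-9.9265| - 0.94, 0) = -8.9865
prox(x) = [3.3868, -7.38, 1.021, -8.9865]
||prox(x)||_1 = 3.3868 + 7.38 + 1.021 + 8.9865 = 20.7743


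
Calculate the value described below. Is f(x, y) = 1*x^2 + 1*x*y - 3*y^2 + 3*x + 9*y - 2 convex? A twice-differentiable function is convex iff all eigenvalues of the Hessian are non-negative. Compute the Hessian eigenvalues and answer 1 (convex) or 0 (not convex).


The Hessian of f(x,y) = 1*x^2 + 1*x*y - 3*y^2 + 3*x + 9*y - 2 is:
H = [[2, 1], [1, -6]]
Trace = 2 - 6 = -4
Determinant = 2*-6 - (1)^2 = -13
Discriminant = (-4)^2 - 4*-13 = 68.0
Eigenvalues: lambda_1 = -6.1231, lambda_2 = 2.1231
The function is not convex.

0


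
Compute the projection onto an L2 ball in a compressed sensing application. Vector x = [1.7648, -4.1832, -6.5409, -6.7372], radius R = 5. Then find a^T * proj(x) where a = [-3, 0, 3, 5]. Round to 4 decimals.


Step 1: Compute ||x|| (intermediates to 6 decimals).
||x|| = sqrt(1.7648^2 + (-4.1832)^2 + (-6.5409)^2 + (-6.7372)^2) = 10.430097
Step 2: Project.
Since ||x|| > R, scale = R/||x|| = 5/10.430097 = 0.479382, proj(x) = scale * x
proj(x) = [0.846013, -2.005351, -3.13559, -3.229692]
Step 3: Dot product.
a^T * proj(x) = -3*0.846013 + 0*(-2.005351) + 3*(-3.13559) + 5*(-3.229692) = -28.0933


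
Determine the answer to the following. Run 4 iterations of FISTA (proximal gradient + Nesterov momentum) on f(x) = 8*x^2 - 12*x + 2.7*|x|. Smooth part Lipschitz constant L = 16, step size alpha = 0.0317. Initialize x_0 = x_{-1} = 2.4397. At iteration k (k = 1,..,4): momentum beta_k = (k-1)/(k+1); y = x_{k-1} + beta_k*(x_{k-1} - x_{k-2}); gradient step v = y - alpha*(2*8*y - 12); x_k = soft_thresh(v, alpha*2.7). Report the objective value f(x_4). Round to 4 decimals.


FISTA on f(x) = 8*x^2 - 12*x + 2.7*|x|
L = 16, alpha = 0.0317
Iteration 1: beta = 0.0, y = 2.4397 + 0.0*(2.4397 - 2.4397) = 2.4397
  grad(y) = 27.0352, v = y - alpha*grad = 1.5827
  prox(v) = soft_thresh(1.5827, 0.0856) = 1.4971
Iteration 2: beta = 0.3333, y = 1.4971 + 0.3333*(1.4971 - 2.4397) = 1.1829
  grad(y) = 6.9263, v = y - alpha*grad = 0.9633
  prox(v) = soft_thresh(0.9633, 0.0856) = 0.8777
Iteration 3: beta = 0.5, y = 0.8777 + 0.5*(0.8777 - 1.4971) = 0.5681
  grad(y) = -2.911, v = y - alpha*grad = 0.6603
  prox(v) = soft_thresh(0.6603, 0.0856) = 0.5748
Iteration 4: beta = 0.6, y = 0.5748 + 0.6*(0.5748 - 0.8777) = 0.393
  grad(y) = -5.7127, v = y - alpha*grad = 0.574
  prox(v) = soft_thresh(0.574, 0.0856) = 0.4885
f(x_4) = 8*0.4885^2 - 12*0.4885 + 2.7*|0.4885| = -2.6339


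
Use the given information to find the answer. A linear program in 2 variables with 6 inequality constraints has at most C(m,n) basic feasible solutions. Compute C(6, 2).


Each vertex corresponds to some choice of n active constraints out of m, so the number of vertices is at most C(m, n) = m! / (n!(m-n)!).
m = 6, n = 2
Numerator: 6 * 5
Denominator: 2! = 2
C(6, 2) = 15


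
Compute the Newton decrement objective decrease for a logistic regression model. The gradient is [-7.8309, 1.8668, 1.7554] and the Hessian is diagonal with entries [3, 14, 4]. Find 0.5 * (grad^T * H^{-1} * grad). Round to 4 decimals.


Step 1: H is diagonal, so H^(-1) * g = [-2.6103, 0.1333, 0.4389].
Step 2: g^T H^(-1) g = sum_i g_i^2 / H_ii
  = (-7.8309)^2/3 + (1.8668)^2/14 + (1.7554)^2/4
  = 20.441 + 0.2489 + 0.7704 = 21.4603
Step 3: Objective decrease = 0.5 * g^T H^(-1) g = 10.7301


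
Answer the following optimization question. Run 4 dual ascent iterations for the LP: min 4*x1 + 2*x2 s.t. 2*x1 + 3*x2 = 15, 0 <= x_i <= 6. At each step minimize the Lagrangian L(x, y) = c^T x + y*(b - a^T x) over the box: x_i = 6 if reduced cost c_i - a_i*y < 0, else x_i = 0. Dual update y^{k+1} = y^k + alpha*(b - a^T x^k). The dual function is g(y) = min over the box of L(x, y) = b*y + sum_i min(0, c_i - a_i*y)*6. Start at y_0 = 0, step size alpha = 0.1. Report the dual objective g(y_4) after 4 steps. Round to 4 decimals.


Dual ascent for LP: min 4*x1 + 2*x2, 2*x1 + 3*x2 = 15, 0 <= x_i <= 6
Step 1: y^k = 0.0, reduced costs: (4.0, 2.0)
  x^k = (0.0, 0.0), subgradient = b - a^T x = 15.0
  y^{k+1} = 0.0 + 0.1*15.0 = 1.5
Step 2: y^k = 1.5, reduced costs: (1.0, -2.5)
  x^k = (0.0, 6.0), subgradient = b - a^T x = -3.0
  y^{k+1} = 1.5 + 0.1*-3.0 = 1.2
Step 3: y^k = 1.2, reduced costs: (1.6, -1.6)
  x^k = (0.0, 6.0), subgradient = b - a^T x = -3.0
  y^{k+1} = 1.2 + 0.1*-3.0 = 0.9
Step 4: y^k = 0.9, reduced costs: (2.2, -0.7)
  x^k = (0.0, 6.0), subgradient = b - a^T x = -3.0
  y^{k+1} = 0.9 + 0.1*-3.0 = 0.6
Dual objective at y_4 = 0.6: reduced costs (2.8, 0.2), box minimizer x = (0.0, 0.0)
g(y_4) = b*y + (c1 - a1*y)*x1 + (c2 - a2*y)*x2 = 15*0.6 + 2.8*0.0 + 0.2*0.0 = 9.0 + 0.0 + 0.0 = 9.0


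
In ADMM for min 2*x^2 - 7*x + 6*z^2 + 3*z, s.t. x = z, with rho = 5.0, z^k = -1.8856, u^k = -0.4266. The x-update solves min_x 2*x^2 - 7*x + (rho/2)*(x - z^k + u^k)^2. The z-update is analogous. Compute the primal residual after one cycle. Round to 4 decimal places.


ADMM iteration with rho = 5.0, z^k = -1.8856, u^k = -0.4266
Step 1: x-update.
Minimize 2*x^2 - 7*x + (5.0/2)*(x + 1.8856 - 0.4266)^2
FOC: (2*2 + 5.0)*x = 7 + 5.0*(-1.8856 + 0.4266)
x^{k+1} = -0.0328
Step 2: z-update.
Minimize 6*z^2 + 3*z + (5.0/2)*(-0.0328 - z - 0.4266)^2
FOC: (2*6 + 5.0)*z = -3 + 5.0*(-0.0328 - 0.4266)
z^{k+1} = -0.3116
Step 3: u-update.
u^{k+1} = -0.4266 - 0.0328 + 0.3116 = -0.1478
Step 4: Primal residual = |-0.0328 + 0.3116| = 0.2788


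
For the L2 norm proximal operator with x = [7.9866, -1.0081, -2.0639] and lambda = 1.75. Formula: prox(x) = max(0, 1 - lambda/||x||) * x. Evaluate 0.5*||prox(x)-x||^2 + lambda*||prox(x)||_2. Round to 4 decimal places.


Step 1: Compute ||x||.
||x|| = 8.3103
Step 2: Compute scaling factor.
scale = max(0, 1 - 1.75/8.3103) = 0.7894
Step 3: prox(x) = [6.3048, -0.7958, -1.6293]
||prox(x)|| = 6.5603
Step 4: Proximal objective.
0.5*||prox-x||^2 = 1.5313
lambda*||prox|| = 11.4805
Total = 13.0118


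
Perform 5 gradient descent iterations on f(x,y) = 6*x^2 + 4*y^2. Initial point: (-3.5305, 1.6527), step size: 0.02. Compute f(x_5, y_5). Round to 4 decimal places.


Gradient descent on f(x,y) = 6*x^2 + 4*y^2.
Starting point: (-3.5305, 1.6527), alpha = 0.02
Step 1: grad_x = 2*6*-3.5305 = -42.366, grad_y = 2*4*1.6527 = 13.2216
  x_1 = -3.5305 - 0.02*-42.366 = -2.6832
  y_1 = 1.6527 - 0.02*13.2216 = 1.3883
Step 2: grad_x = 2*6*-2.6832 = -32.1982, grad_y = 2*4*1.3883 = 11.1061
  x_2 = -2.6832 - 0.02*-32.1982 = -2.0392
  y_2 = 1.3883 - 0.02*11.1061 = 1.1661
Step 3: grad_x = 2*6*-2.0392 = -24.4706, grad_y = 2*4*1.1661 = 9.3292
  x_3 = -2.0392 - 0.02*-24.4706 = -1.5498
  y_3 = 1.1661 - 0.02*9.3292 = 0.9796
Step 4: grad_x = 2*6*-1.5498 = -18.5977, grad_y = 2*4*0.9796 = 7.8365
  x_4 = -1.5498 - 0.02*-18.5977 = -1.1779
  y_4 = 0.9796 - 0.02*7.8365 = 0.8228
Step 5: grad_x = 2*6*-1.1779 = -14.1342, grad_y = 2*4*0.8228 = 6.5827
  x_5 = -1.1779 - 0.02*-14.1342 = -0.8952
  y_5 = 0.8228 - 0.02*6.5827 = 0.6912
f(-0.8952, 0.6912) = 6*(-0.8952)^2 + 4*0.6912^2 = 6.7189


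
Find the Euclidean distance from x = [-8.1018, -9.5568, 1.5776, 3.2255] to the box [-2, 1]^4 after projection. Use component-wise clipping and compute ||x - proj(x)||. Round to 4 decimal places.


Project each component onto [-2, 1].
clip(-8.1018) = -2.0, clip(-9.5568) = -2.0, clip(1.5776) = 1.0, clip(3.2255) = 1.0
Projection = [-2.0, -2.0, 1.0, 1.0]
Squared diffs: [37.232, 57.1052, 0.3336, 4.9529]
Distance = sqrt(99.6237) = 9.9812


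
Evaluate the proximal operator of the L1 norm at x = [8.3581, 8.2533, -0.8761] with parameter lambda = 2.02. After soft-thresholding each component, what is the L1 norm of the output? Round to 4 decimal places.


Soft-thresholding with lambda = 2.02:
prox(8.3581) = sign(8.3581)*max(|8.3581| - 2.02, 0) = 6.3381
prox(8.2533) = sign(8.2533)*max(|8.2533| - 2.02, 0) = 6.2333
prox(-0.8761) = sign(-0.8761)*max(|-0.8761| - 2.02, 0) = 0.0
prox(x) = [6.3381, 6.2333, 0.0]
||prox(x)||_1 = 6.3381 + 6.2333 + 0.0 = 12.5714


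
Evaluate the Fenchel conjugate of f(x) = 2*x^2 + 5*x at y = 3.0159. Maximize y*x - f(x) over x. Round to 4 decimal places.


f*(y) = sup_x {y*x - a*x^2 - b*x} = sup_x {(y-b)*x - a*x^2}
FOC: (y - b) - 2a*x = 0 => x* = (y - b)/(2a)
x* = (3.0159 - 5)/(2*2) = -0.496
f*(3.0159) = (y-b)^2/(4a) = (3.0159 - 5)^2/(4*2)
= 3.9367/8 = 0.4921


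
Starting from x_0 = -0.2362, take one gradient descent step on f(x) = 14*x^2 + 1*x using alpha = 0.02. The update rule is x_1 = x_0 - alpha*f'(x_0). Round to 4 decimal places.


We compute the gradient at x_0 and apply the update.
f'(x) = 28*x + 1
f'(-0.2362) = 28*-0.2362 + 1 = -5.6136
x_1 = -0.2362 - 0.02*-5.6136 = -0.1239


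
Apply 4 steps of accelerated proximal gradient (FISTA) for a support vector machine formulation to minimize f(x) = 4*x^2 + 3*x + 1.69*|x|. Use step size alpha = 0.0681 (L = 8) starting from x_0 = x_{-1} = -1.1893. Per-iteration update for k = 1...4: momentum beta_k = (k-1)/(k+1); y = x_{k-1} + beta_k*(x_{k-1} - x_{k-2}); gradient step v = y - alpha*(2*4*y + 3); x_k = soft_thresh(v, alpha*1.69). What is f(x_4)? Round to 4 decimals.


FISTA on f(x) = 4*x^2 + 3*x + 1.69*|x|
L = 8, alpha = 0.0681
Iteration 1: beta = 0.0, y = -1.1893 + 0.0*(-1.1893 + 1.1893) = -1.1893
  grad(y) = -6.5144, v = y - alpha*grad = -0.7457
  prox(v) = soft_thresh(-0.7457, 0.1151) = -0.6306
Iteration 2: beta = 0.3333, y = -0.6306 + 0.3333*(-0.6306 + 1.1893) = -0.4443
  grad(y) = -0.5547, v = y - alpha*grad = -0.4066
  prox(v) = soft_thresh(-0.4066, 0.1151) = -0.2915
Iteration 3: beta = 0.5, y = -0.2915 + 0.5*(-0.2915 + 0.6306) = -0.1219
  grad(y) = 2.0246, v = y - alpha*grad = -0.2598
  prox(v) = soft_thresh(-0.2598, 0.1151) = -0.1447
Iteration 4: beta = 0.6, y = -0.1447 + 0.6*(-0.1447 + 0.2915) = -0.0567
  grad(y) = 2.5468, v = y - alpha*grad = -0.2301
  prox(v) = soft_thresh(-0.2301, 0.1151) = -0.115
f(x_4) = 4*(-0.115)^2 + 3*(-0.115) + 1.69*|-0.115| = -0.0977


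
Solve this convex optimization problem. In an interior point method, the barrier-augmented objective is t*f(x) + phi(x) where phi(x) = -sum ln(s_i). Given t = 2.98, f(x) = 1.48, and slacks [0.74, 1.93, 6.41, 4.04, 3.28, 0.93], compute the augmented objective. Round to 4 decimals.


Step 1: Compute log-barrier.
ln values: [-0.3011, 0.6575, 1.8579, 1.3962, 1.1878, -0.0726]
phi = -(-0.3011 + 0.6575 + 1.8579 + 1.3962 + 1.1878 - 0.0726) = -4.7258
Step 2: Compute augmented objective.
t*f(x) = 2.98*1.48 = 4.4104
Total = 4.4104 - 4.7258 = -0.3154


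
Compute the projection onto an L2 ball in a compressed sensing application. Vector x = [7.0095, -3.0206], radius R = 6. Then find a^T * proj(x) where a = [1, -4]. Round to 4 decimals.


Step 1: Compute ||x|| (intermediates to 6 decimals).
||x|| = sqrt(7.0095^2 + (-3.0206)^2) = 7.632635
Step 2: Project.
Since ||x|| > R, scale = R/||x|| = 6/7.632635 = 0.786098, proj(x) = scale * x
proj(x) = [5.510154, -2.374488]
Step 3: Dot product.
a^T * proj(x) = 1*5.510154 - 4*(-2.374488) = 15.0081


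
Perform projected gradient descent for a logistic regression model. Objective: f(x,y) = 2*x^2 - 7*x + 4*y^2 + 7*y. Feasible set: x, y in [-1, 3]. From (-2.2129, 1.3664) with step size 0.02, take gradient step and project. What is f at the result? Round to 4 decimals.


Step 1: Compute gradient at (-2.2129, 1.3664).
grad_x = 2*2*-2.2129 - 7 = -15.8516
grad_y = 2*4*1.3664 + 7 = 17.9312
Step 2: Gradient step.
x_raw = -2.2129 - 0.02*-15.8516 = -1.8959
y_raw = 1.3664 - 0.02*17.9312 = 1.0078
Step 3: Project onto [-1, 3].
x_proj = clip(-1.8959) = -1.0
y_proj = clip(1.0078) = 1.0078
Step 4: Evaluate f.
f(-1.0, 1.0078) = 20.1169


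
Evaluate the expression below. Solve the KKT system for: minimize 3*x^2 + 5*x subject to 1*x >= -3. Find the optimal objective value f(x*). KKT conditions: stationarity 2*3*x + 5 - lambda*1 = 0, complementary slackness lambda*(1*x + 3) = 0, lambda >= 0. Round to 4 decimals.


Step 1: Try lambda = 0 (constraint inactive).
Stationarity: 2*3*x + 5 = 0
x* = -5/(2*3) = -5/6 = -0.8333 (rounded; the exact value -5/6 is used below)
Check constraint: 1*-0.8333 = -0.8333 >= -3 -- satisfied.
Step 2: Compute optimal value.
f(x*) = 3*(-5/6)^2 + 5*(-5/6) = -2.0833


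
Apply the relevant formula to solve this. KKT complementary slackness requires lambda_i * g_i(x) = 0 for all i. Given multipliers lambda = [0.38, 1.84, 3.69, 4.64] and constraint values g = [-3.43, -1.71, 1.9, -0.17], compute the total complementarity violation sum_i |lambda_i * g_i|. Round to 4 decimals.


KKT complementary slackness check:
lambda_1 * g_1 = 0.38 * -3.43 = -1.3034
lambda_2 * g_2 = 1.84 * -1.71 = -3.1464
lambda_3 * g_3 = 3.69 * 1.9 = 7.011
lambda_4 * g_4 = 4.64 * -0.17 = -0.7888
Total violation = 1.3034 + 3.1464 + 7.011 + 0.7888 = 12.2496


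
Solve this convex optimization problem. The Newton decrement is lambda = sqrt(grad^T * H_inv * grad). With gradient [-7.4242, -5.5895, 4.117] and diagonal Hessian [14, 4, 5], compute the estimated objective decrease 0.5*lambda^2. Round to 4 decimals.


Step 1: H is diagonal, so H^(-1) * g = [-0.5303, -1.3974, 0.8234].
Step 2: g^T H^(-1) g = sum_i g_i^2 / H_ii
  = (-7.4242)^2/14 + (-5.5895)^2/4 + (4.117)^2/5
  = 3.9371 + 7.8106 + 3.3899 = 15.1376
Step 3: Objective decrease = 0.5 * g^T H^(-1) g = 7.5688


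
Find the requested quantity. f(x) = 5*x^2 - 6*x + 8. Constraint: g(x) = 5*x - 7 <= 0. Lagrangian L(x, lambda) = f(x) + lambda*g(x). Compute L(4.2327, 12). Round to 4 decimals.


Step 1: Evaluate f(x).
f(4.2327) = 5*4.2327^2 - 6*4.2327 + 8 = 72.1825
Step 2: Evaluate g(x).
g(4.2327) = 5*4.2327 - 7 = 14.1635
Step 3: Compute Lagrangian.
L = 72.1825 + 12*14.1635 = 242.1445


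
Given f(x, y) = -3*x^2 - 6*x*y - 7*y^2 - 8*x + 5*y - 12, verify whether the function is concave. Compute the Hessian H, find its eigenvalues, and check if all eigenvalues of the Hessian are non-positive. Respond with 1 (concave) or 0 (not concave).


The Hessian of f(x,y) = -3*x^2 - 6*x*y - 7*y^2 - 8*x + 5*y - 12 is:
H = [[-6, -6], [-6, -14]]
Trace = -6 - 14 = -20
Determinant = -6*-14 - (-6)^2 = 48
Discriminant = (-20)^2 - 4*48 = 208.0
Eigenvalues: lambda_1 = -17.2111, lambda_2 = -2.7889
The function is concave.

1


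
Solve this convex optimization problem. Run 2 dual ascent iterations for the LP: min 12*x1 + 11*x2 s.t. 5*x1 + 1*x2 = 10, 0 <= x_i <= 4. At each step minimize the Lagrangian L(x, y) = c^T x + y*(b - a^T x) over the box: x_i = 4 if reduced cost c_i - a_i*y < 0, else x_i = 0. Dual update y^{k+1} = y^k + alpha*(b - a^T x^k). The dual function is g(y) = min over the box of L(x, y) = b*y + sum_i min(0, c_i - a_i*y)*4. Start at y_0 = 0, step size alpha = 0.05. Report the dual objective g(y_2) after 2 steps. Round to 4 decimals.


Dual ascent for LP: min 12*x1 + 11*x2, 5*x1 + 1*x2 = 10, 0 <= x_i <= 4
Step 1: y^k = 0.0, reduced costs: (12.0, 11.0)
  x^k = (0.0, 0.0), subgradient = b - a^T x = 10.0
  y^{k+1} = 0.0 + 0.05*10.0 = 0.5
Step 2: y^k = 0.5, reduced costs: (9.5, 10.5)
  x^k = (0.0, 0.0), subgradient = b - a^T x = 10.0
  y^{k+1} = 0.5 + 0.05*10.0 = 1.0
Dual objective at y_2 = 1.0: reduced costs (7.0, 10.0), box minimizer x = (0.0, 0.0)
g(y_2) = b*y + (c1 - a1*y)*x1 + (c2 - a2*y)*x2 = 10*1.0 + 7.0*0.0 + 10.0*0.0 = 10.0 + 0.0 + 0.0 = 10.0


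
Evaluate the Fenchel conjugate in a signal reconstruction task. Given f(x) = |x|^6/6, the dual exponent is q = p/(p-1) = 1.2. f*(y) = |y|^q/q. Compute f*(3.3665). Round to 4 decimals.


The conjugate exponent q satisfies 1/p + 1/q = 1.
p = 6, so q = 6/(6 - 1) = 1.2
|y|^q = 3.3665^1.2 = 4.2916
f*(3.3665) = 4.2916 / 1.2 = 3.5763


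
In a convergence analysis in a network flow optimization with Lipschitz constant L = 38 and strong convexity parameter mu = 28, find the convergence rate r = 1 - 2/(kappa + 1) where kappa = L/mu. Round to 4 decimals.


Step 1: Compute the condition number.
kappa = L/mu = 38/28 = 1.3571
Step 2: Compute the convergence rate.
r = 1 - 2/(kappa + 1) = 1 - 2*mu/(L + mu) = (L - mu)/(L + mu) = 10/66 = 0.1515


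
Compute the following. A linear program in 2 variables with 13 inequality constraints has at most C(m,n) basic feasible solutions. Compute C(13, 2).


Each vertex corresponds to some choice of n active constraints out of m, so the number of vertices is at most C(m, n) = m! / (n!(m-n)!).
m = 13, n = 2
Numerator: 13 * 12
Denominator: 2! = 2
C(13, 2) = 78


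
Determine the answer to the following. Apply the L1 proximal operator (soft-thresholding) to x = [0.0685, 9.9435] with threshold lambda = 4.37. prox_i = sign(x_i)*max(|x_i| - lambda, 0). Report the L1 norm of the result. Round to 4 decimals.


Soft-thresholding with lambda = 4.37:
prox(0.0685) = sign(0.0685)*max(|0.0685| - 4.37, 0) = 0.0
prox(9.9435) = sign(9.9435)*max(|9.9435| - 4.37, 0) = 5.5735
prox(x) = [0.0, 5.5735]
||prox(x)||_1 = 0.0 + 5.5735 = 5.5735


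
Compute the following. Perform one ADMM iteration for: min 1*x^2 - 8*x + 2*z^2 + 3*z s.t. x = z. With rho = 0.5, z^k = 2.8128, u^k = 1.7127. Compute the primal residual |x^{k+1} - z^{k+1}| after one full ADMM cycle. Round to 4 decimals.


ADMM iteration with rho = 0.5, z^k = 2.8128, u^k = 1.7127
Step 1: x-update.
Minimize 1*x^2 - 8*x + (0.5/2)*(x - 2.8128 + 1.7127)^2
FOC: (2*1 + 0.5)*x = 8 + 0.5*(2.8128 - 1.7127)
x^{k+1} = 3.42
Step 2: z-update.
Minimize 2*z^2 + 3*z + (0.5/2)*(3.42 - z + 1.7127)^2
FOC: (2*2 + 0.5)*z = -3 + 0.5*(3.42 + 1.7127)
z^{k+1} = -0.0964
Step 3: u-update.
u^{k+1} = 1.7127 + 3.42 + 0.0964 = 5.2291
Step 4: Primal residual = |3.42 + 0.0964| = 3.5164


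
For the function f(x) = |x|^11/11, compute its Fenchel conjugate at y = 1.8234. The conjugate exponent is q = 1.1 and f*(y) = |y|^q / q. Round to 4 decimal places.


The conjugate exponent q satisfies 1/p + 1/q = 1.
p = 11, so q = 11/(11 - 1) = 1.1
|y|^q = 1.8234^1.1 = 1.9363
f*(1.8234) = 1.9363 / 1.1 = 1.7603


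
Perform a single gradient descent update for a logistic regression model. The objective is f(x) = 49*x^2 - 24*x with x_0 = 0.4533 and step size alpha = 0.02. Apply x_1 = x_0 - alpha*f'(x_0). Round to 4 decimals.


We compute the gradient at x_0 and apply the update.
f'(x) = 98*x - 24
f'(0.4533) = 98*0.4533 - 24 = 20.4234
x_1 = 0.4533 - 0.02*20.4234 = 0.0448


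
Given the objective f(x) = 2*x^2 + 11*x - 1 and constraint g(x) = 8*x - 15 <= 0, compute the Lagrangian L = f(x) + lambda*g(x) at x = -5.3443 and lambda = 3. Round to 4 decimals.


Step 1: Evaluate f(x).
f(-5.3443) = 2*(-5.3443)^2 + 11*(-5.3443) - 1 = -2.6642
Step 2: Evaluate g(x).
g(-5.3443) = 8*-5.3443 - 15 = -57.7544
Step 3: Compute Lagrangian.
L = -2.6642 + 3*-57.7544 = -175.9274


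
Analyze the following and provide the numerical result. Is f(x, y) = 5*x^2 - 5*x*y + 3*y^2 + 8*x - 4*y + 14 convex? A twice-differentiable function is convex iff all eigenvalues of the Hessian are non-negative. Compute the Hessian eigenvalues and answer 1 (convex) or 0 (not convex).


The Hessian of f(x,y) = 5*x^2 - 5*x*y + 3*y^2 + 8*x - 4*y + 14 is:
H = [[10, -5], [-5, 6]]
Trace = 10 + 6 = 16
Determinant = 10*6 - (-5)^2 = 35
Discriminant = (16)^2 - 4*35 = 116.0
Eigenvalues: lambda_1 = 2.6148, lambda_2 = 13.3852
The function is convex.

1


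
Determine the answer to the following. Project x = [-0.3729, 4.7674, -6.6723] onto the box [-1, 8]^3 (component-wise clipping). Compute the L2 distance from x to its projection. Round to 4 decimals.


Project each component onto [-1, 8].
clip(-0.3729) = -0.3729, clip(4.7674) = 4.7674, clip(-6.6723) = -1.0
Projection = [-0.3729, 4.7674, -1.0]
Squared diffs: [0.0, 0.0, 32.175]
Distance = sqrt(32.175) = 5.6723


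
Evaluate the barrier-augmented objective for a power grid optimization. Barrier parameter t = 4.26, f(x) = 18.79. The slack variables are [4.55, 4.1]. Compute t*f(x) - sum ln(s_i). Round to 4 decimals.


Step 1: Compute log-barrier.
ln values: [1.5151, 1.411]
phi = -(1.5151 + 1.411) = -2.9261
Step 2: Compute augmented objective.
t*f(x) = 4.26*18.79 = 80.0454
Total = 80.0454 - 2.9261 = 77.1193


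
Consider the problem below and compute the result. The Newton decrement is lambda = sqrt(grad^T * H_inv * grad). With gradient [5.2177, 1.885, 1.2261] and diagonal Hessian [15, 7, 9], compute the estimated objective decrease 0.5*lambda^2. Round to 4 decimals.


Step 1: H is diagonal, so H^(-1) * g = [0.3478, 0.2693, 0.1362].
Step 2: g^T H^(-1) g = sum_i g_i^2 / H_ii
  = (5.2177)^2/15 + (1.885)^2/7 + (1.2261)^2/9
  = 1.815 + 0.5076 + 0.167 = 2.4896
Step 3: Objective decrease = 0.5 * g^T H^(-1) g = 1.2448


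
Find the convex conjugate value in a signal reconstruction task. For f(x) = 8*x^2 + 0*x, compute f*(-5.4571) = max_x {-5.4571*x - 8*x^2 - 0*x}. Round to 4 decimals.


f*(y) = sup_x {y*x - a*x^2 - b*x} = sup_x {(y-b)*x - a*x^2}
FOC: (y - b) - 2a*x = 0 => x* = (y - b)/(2a)
x* = (-5.4571 - 0)/(2*8) = -0.3411
f*(-5.4571) = (y-b)^2/(4a) = (-5.4571 - 0)^2/(4*8)
= 29.7799/32 = 0.9306


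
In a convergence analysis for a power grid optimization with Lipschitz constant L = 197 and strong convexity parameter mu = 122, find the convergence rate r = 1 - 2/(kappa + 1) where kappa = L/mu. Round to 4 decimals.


Step 1: Compute the condition number.
kappa = L/mu = 197/122 = 1.6148
Step 2: Compute the convergence rate.
r = 1 - 2/(kappa + 1) = 1 - 2*mu/(L + mu) = (L - mu)/(L + mu) = 75/319 = 0.2351


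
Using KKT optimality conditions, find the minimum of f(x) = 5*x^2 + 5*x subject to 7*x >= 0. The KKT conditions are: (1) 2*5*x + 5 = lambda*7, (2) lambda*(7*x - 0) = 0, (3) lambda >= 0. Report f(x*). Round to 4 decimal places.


Step 1: Try lambda = 0 (constraint inactive).
x_unc = -5/(2*5) = -0.5
Check: 7*-0.5 = -3.5 < 0 -- violated!
Step 2: Constraint must be active: 7*x = 0
x* = 0/7 = 0.0
lambda = (2*5*0.0 + 5)/7 = 0.7143
Step 3: Compute optimal value.
f(x*) = 5*0.0^2 + 5*0.0 = 0.0


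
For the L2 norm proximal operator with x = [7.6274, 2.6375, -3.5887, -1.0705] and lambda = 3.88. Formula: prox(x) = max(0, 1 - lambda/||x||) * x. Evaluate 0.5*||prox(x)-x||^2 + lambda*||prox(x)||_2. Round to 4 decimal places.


Step 1: Compute ||x||.
||x|| = 8.8971
Step 2: Compute scaling factor.
scale = max(0, 1 - 3.88/8.8971) = 0.5639
Step 3: prox(x) = [4.3011, 1.4873, -2.0237, -0.6037]
||prox(x)|| = 5.0171
Step 4: Proximal objective.
0.5*||prox-x||^2 = 7.5272
lambda*||prox|| = 19.4663
Total = 26.9935


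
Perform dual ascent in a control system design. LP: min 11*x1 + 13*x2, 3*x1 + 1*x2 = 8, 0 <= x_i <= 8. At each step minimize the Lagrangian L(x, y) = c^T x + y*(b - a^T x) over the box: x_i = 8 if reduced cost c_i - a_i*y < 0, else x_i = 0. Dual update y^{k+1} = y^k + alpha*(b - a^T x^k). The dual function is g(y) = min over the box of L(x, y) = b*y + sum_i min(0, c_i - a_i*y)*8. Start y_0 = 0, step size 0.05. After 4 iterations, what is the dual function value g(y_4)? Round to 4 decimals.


Dual ascent for LP: min 11*x1 + 13*x2, 3*x1 + 1*x2 = 8, 0 <= x_i <= 8
Step 1: y^k = 0.0, reduced costs: (11.0, 13.0)
  x^k = (0.0, 0.0), subgradient = b - a^T x = 8.0
  y^{k+1} = 0.0 + 0.05*8.0 = 0.4
Step 2: y^k = 0.4, reduced costs: (9.8, 12.6)
  x^k = (0.0, 0.0), subgradient = b - a^T x = 8.0
  y^{k+1} = 0.4 + 0.05*8.0 = 0.8
Step 3: y^k = 0.8, reduced costs: (8.6, 12.2)
  x^k = (0.0, 0.0), subgradient = b - a^T x = 8.0
  y^{k+1} = 0.8 + 0.05*8.0 = 1.2
Step 4: y^k = 1.2, reduced costs: (7.4, 11.8)
  x^k = (0.0, 0.0), subgradient = b - a^T x = 8.0
  y^{k+1} = 1.2 + 0.05*8.0 = 1.6
Dual objective at y_4 = 1.6: reduced costs (6.2, 11.4), box minimizer x = (0.0, 0.0)
g(y_4) = b*y + (c1 - a1*y)*x1 + (c2 - a2*y)*x2 = 8*1.6 + 6.2*0.0 + 11.4*0.0 = 12.8 + 0.0 + 0.0 = 12.8


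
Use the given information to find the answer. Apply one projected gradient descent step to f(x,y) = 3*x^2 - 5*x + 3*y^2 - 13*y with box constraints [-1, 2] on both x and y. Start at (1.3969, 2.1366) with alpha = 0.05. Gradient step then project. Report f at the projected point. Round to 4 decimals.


Step 1: Compute gradient at (1.3969, 2.1366).
grad_x = 2*3*1.3969 - 5 = 3.3814
grad_y = 2*3*2.1366 - 13 = -0.1804
Step 2: Gradient step.
x_raw = 1.3969 - 0.05*3.3814 = 1.2278
y_raw = 2.1366 - 0.05*-0.1804 = 2.1456
Step 3: Project onto [-1, 2].
x_proj = clip(1.2278) = 1.2278
y_proj = clip(2.1456) = 2.0
Step 4: Evaluate f.
f(1.2278, 2.0) = -15.6165
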